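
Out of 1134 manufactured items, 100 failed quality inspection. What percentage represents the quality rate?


Formula: Quality Rate = Good Pieces / Total Pieces * 100
Good pieces = 1134 - 100 = 1034
QR = 1034 / 1134 * 100 = 91.2%

91.2%


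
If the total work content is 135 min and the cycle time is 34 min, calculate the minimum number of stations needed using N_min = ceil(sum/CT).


Formula: N_min = ceil(Sum of Task Times / Cycle Time)
N_min = ceil(135 min / 34 min) = ceil(3.9706)
N_min = 4 stations

4


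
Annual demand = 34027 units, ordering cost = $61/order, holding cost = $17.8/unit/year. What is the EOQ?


Formula: EOQ = sqrt(2 * D * S / H)
Numerator: 2 * 34027 * 61 = 4151294
2DS/H = 4151294 / 17.8 = 233218.8
EOQ = sqrt(233218.8) = 482.9 units

482.9 units


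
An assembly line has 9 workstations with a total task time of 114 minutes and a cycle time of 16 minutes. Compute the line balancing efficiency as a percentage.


Formula: Efficiency = Sum of Task Times / (N_stations * CT) * 100
Total station capacity = 9 stations * 16 min = 144 min
Efficiency = 114 / 144 * 100 = 79.2%

79.2%


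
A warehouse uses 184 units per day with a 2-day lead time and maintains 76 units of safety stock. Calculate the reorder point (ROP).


Formula: ROP = (Daily Demand * Lead Time) + Safety Stock
Demand during lead time = 184 * 2 = 368 units
ROP = 368 + 76 = 444 units

444 units


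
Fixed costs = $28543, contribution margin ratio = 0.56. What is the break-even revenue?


Formula: BER = Fixed Costs / Contribution Margin Ratio
BER = $28543 / 0.56
BER = $50969.64 (to the nearest cent)

$50969.64


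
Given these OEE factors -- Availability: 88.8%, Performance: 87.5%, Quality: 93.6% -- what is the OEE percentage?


Formula: OEE = Availability * Performance * Quality / 10000
A * P = 88.8% * 87.5% / 100 = 77.7%
OEE = 77.7% * 93.6% / 100 = 72.7%

72.7%


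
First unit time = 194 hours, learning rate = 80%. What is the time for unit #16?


Formula: T_n = T_1 * (learning_rate)^(log2(n)) where learning_rate = rate/100
Doublings = log2(16) = 4
T_n = 194 * 0.8^4
T_n = 194 * 0.4096 = 79.5 hours

79.5 hours


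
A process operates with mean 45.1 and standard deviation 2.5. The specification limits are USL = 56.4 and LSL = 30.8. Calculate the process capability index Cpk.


Cpu = (56.4 - 45.1) / (3 * 2.5) = 1.51
Cpl = (45.1 - 30.8) / (3 * 2.5) = 1.91
Cpk = min(1.51, 1.91) = 1.51

1.51


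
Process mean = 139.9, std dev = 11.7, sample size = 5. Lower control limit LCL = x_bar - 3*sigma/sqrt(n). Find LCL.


LCL = 139.9 - 3 * 11.7 / sqrt(5)

124.2


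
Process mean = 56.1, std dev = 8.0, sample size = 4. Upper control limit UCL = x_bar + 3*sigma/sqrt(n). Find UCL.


UCL = 56.1 + 3 * 8.0 / sqrt(4)

68.1


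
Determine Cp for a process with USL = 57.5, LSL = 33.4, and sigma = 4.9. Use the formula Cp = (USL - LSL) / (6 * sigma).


Cp = (57.5 - 33.4) / (6 * 4.9)

0.82


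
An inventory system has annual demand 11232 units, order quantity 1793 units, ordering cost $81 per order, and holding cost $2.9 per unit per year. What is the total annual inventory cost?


TC = 11232/1793 * 81 + 1793/2 * 2.9

$3107.26


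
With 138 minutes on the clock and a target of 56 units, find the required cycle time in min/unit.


Formula: CT = Available Time / Number of Units
CT = 138 min / 56 units
CT = 2.46 min/unit

2.46 min/unit


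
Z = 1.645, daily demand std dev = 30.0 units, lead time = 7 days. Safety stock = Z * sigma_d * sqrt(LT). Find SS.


Formula: SS = z * sigma_d * sqrt(LT)
sqrt(LT) = sqrt(7) = 2.6458
SS = 1.645 * 30.0 * 2.6458
SS = 130.6 units

130.6 units


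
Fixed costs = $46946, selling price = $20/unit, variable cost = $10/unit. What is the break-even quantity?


Formula: BEQ = Fixed Costs / (Price - Variable Cost)
Contribution margin = $20 - $10 = $10/unit
BEQ = ceil($46946 / $10/unit) = ceil(4694.6) = 4695 units

4695 units


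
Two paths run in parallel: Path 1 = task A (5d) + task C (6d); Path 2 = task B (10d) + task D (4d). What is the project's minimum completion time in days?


Path 1 = 5 + 6 = 11 days
Path 2 = 10 + 4 = 14 days
Duration = max(11, 14) = 14 days

14 days


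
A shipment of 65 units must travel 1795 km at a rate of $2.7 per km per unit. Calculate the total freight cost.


TC = dist * cost * units = 1795 * 2.7 * 65 = $315022.50

$315022.50


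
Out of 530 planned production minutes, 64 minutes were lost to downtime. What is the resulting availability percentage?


Formula: Availability = (Planned Time - Downtime) / Planned Time * 100
Uptime = 530 - 64 = 466 min
Availability = 466 / 530 * 100 = 87.9%

87.9%


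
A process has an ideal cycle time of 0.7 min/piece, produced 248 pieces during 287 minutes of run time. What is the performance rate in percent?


Formula: Performance = (Ideal CT * Total Count) / Run Time * 100
Ideal output time = 0.7 * 248 = 173.6 min
Performance = 173.6 / 287 * 100 = 60.5%

60.5%


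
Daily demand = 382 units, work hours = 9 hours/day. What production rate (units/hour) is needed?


Formula: Production Rate = Daily Demand / Available Hours
Rate = 382 units/day / 9 hours/day
Rate = 42.4 units/hour

42.4 units/hour


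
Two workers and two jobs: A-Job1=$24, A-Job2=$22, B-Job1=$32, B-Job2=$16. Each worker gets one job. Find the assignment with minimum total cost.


Option 1: A->1 + B->2 = $24 + $16 = $40
Option 2: A->2 + B->1 = $22 + $32 = $54
Min cost = min($40, $54) = $40

$40


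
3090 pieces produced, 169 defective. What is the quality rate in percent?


Formula: Quality Rate = Good Pieces / Total Pieces * 100
Good pieces = 3090 - 169 = 2921
QR = 2921 / 3090 * 100 = 94.5%

94.5%


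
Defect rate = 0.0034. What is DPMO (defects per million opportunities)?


DPMO = defect_rate * 1000000 = 0.0034 * 1000000

3400


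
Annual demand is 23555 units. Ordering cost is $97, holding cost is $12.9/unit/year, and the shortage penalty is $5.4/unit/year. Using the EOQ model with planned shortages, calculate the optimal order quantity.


Formula: EOQ* = sqrt(2DS/H) * sqrt((H+P)/P)
Base EOQ = sqrt(2*23555*97/12.9) = 595.18 units
Correction = sqrt((12.9+5.4)/5.4) = 1.84089
EOQ* = 595.18 * 1.84089 = 1095.7 units

1095.7 units


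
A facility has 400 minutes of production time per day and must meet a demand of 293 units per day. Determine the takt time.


Formula: Takt Time = Available Production Time / Customer Demand
Takt = 400 min/day / 293 units/day
Takt = 1.37 min/unit

1.37 min/unit


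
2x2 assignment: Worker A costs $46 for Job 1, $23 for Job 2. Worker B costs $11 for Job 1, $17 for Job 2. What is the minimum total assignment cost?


Option 1: A->1 + B->2 = $46 + $17 = $63
Option 2: A->2 + B->1 = $23 + $11 = $34
Min cost = min($63, $34) = $34

$34


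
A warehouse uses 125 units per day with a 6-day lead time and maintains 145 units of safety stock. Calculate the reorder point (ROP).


Formula: ROP = (Daily Demand * Lead Time) + Safety Stock
Demand during lead time = 125 * 6 = 750 units
ROP = 750 + 145 = 895 units

895 units


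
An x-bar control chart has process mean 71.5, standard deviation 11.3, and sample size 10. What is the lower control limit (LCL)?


LCL = 71.5 - 3 * 11.3 / sqrt(10)

60.78


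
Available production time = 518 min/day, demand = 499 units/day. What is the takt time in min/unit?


Formula: Takt Time = Available Production Time / Customer Demand
Takt = 518 min/day / 499 units/day
Takt = 1.04 min/unit

1.04 min/unit


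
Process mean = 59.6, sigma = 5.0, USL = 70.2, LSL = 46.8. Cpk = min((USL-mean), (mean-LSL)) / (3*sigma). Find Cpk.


Cpu = (70.2 - 59.6) / (3 * 5.0) = 0.71
Cpl = (59.6 - 46.8) / (3 * 5.0) = 0.85
Cpk = min(0.71, 0.85) = 0.71

0.71


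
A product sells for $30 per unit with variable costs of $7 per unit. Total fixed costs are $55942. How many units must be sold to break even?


Formula: BEQ = Fixed Costs / (Price - Variable Cost)
Contribution margin = $30 - $7 = $23/unit
BEQ = ceil($55942 / $23/unit) = ceil(2432.26) = 2433 units

2433 units


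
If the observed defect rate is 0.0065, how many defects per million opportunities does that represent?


DPMO = defect_rate * 1000000 = 0.0065 * 1000000

6500


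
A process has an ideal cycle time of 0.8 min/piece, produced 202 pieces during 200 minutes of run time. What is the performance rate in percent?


Formula: Performance = (Ideal CT * Total Count) / Run Time * 100
Ideal output time = 0.8 * 202 = 161.6 min
Performance = 161.6 / 200 * 100 = 80.8%

80.8%


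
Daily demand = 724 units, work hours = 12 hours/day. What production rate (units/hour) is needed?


Formula: Production Rate = Daily Demand / Available Hours
Rate = 724 units/day / 12 hours/day
Rate = 60.3 units/hour

60.3 units/hour


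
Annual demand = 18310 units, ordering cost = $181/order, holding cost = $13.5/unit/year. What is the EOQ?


Formula: EOQ = sqrt(2 * D * S / H)
Numerator: 2 * 18310 * 181 = 6628220
2DS/H = 6628220 / 13.5 = 490979.3
EOQ = sqrt(490979.3) = 700.7 units

700.7 units


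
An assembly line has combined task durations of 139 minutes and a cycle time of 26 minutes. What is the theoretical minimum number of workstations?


Formula: N_min = ceil(Sum of Task Times / Cycle Time)
N_min = ceil(139 min / 26 min) = ceil(5.3462)
N_min = 6 stations

6


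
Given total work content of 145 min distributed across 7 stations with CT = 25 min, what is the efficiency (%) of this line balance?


Formula: Efficiency = Sum of Task Times / (N_stations * CT) * 100
Total station capacity = 7 stations * 25 min = 175 min
Efficiency = 145 / 175 * 100 = 82.9%

82.9%


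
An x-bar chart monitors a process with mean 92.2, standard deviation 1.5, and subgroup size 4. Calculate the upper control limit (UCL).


UCL = 92.2 + 3 * 1.5 / sqrt(4)

94.45


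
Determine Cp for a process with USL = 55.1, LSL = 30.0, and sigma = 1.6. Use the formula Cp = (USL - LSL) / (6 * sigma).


Cp = (55.1 - 30.0) / (6 * 1.6)

2.61


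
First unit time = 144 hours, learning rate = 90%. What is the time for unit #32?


Formula: T_n = T_1 * (learning_rate)^(log2(n)) where learning_rate = rate/100
Doublings = log2(32) = 5
T_n = 144 * 0.9^5
T_n = 144 * 0.5905 = 85.0 hours

85.0 hours


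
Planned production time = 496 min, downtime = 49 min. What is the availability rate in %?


Formula: Availability = (Planned Time - Downtime) / Planned Time * 100
Uptime = 496 - 49 = 447 min
Availability = 447 / 496 * 100 = 90.1%

90.1%


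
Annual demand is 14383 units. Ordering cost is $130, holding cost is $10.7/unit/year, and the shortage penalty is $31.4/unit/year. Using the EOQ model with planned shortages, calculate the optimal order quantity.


Formula: EOQ* = sqrt(2DS/H) * sqrt((H+P)/P)
Base EOQ = sqrt(2*14383*130/10.7) = 591.18 units
Correction = sqrt((10.7+31.4)/31.4) = 1.15791
EOQ* = 591.18 * 1.15791 = 684.5 units

684.5 units


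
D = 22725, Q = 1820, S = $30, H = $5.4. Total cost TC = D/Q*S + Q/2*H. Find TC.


TC = 22725/1820 * 30 + 1820/2 * 5.4

$5288.59


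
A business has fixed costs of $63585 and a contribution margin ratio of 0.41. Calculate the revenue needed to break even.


Formula: BER = Fixed Costs / Contribution Margin Ratio
BER = $63585 / 0.41
BER = $155085.37 (to the nearest cent)

$155085.37


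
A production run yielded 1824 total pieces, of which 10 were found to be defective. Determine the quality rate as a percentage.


Formula: Quality Rate = Good Pieces / Total Pieces * 100
Good pieces = 1824 - 10 = 1814
QR = 1814 / 1824 * 100 = 99.5%

99.5%


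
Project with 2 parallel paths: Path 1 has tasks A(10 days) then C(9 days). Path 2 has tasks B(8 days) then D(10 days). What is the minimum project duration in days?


Path 1 = 10 + 9 = 19 days
Path 2 = 8 + 10 = 18 days
Duration = max(19, 18) = 19 days

19 days


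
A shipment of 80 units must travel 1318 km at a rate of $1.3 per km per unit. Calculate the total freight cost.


TC = dist * cost * units = 1318 * 1.3 * 80 = $137072.00

$137072.00


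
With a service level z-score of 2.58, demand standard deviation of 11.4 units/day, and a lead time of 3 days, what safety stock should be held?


Formula: SS = z * sigma_d * sqrt(LT)
sqrt(LT) = sqrt(3) = 1.7321
SS = 2.58 * 11.4 * 1.7321
SS = 50.9 units

50.9 units


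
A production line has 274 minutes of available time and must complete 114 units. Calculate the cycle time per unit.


Formula: CT = Available Time / Number of Units
CT = 274 min / 114 units
CT = 2.4 min/unit

2.4 min/unit


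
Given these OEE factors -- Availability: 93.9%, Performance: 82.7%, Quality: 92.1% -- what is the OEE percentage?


Formula: OEE = Availability * Performance * Quality / 10000
A * P = 93.9% * 82.7% / 100 = 77.66%
OEE = 77.66% * 92.1% / 100 = 71.5%

71.5%


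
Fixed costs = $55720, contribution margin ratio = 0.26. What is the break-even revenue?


Formula: BER = Fixed Costs / Contribution Margin Ratio
BER = $55720 / 0.26
BER = $214307.69 (to the nearest cent)

$214307.69


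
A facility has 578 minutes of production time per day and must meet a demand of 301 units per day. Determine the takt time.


Formula: Takt Time = Available Production Time / Customer Demand
Takt = 578 min/day / 301 units/day
Takt = 1.92 min/unit

1.92 min/unit


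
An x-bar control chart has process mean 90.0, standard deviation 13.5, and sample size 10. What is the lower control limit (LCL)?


LCL = 90.0 - 3 * 13.5 / sqrt(10)

77.19


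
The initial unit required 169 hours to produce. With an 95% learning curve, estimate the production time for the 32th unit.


Formula: T_n = T_1 * (learning_rate)^(log2(n)) where learning_rate = rate/100
Doublings = log2(32) = 5
T_n = 169 * 0.95^5
T_n = 169 * 0.7738 = 130.8 hours

130.8 hours


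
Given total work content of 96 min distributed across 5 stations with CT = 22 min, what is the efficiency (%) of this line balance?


Formula: Efficiency = Sum of Task Times / (N_stations * CT) * 100
Total station capacity = 5 stations * 22 min = 110 min
Efficiency = 96 / 110 * 100 = 87.3%

87.3%


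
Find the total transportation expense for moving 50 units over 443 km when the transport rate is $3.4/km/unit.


TC = dist * cost * units = 443 * 3.4 * 50 = $75310.00

$75310.00


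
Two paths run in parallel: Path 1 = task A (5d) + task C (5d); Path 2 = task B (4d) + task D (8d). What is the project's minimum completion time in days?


Path 1 = 5 + 5 = 10 days
Path 2 = 4 + 8 = 12 days
Duration = max(10, 12) = 12 days

12 days


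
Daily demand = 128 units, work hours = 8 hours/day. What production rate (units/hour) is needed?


Formula: Production Rate = Daily Demand / Available Hours
Rate = 128 units/day / 8 hours/day
Rate = 16.0 units/hour

16.0 units/hour


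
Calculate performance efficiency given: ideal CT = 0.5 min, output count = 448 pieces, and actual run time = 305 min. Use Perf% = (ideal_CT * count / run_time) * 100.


Formula: Performance = (Ideal CT * Total Count) / Run Time * 100
Ideal output time = 0.5 * 448 = 224.0 min
Performance = 224.0 / 305 * 100 = 73.4%

73.4%


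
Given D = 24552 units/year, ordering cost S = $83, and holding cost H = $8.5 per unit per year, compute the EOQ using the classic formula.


Formula: EOQ = sqrt(2 * D * S / H)
Numerator: 2 * 24552 * 83 = 4075632
2DS/H = 4075632 / 8.5 = 479486.1
EOQ = sqrt(479486.1) = 692.4 units

692.4 units


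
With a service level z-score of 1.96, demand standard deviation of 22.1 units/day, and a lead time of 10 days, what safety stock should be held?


Formula: SS = z * sigma_d * sqrt(LT)
sqrt(LT) = sqrt(10) = 3.1623
SS = 1.96 * 22.1 * 3.1623
SS = 137.0 units

137.0 units


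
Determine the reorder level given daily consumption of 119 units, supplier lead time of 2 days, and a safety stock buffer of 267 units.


Formula: ROP = (Daily Demand * Lead Time) + Safety Stock
Demand during lead time = 119 * 2 = 238 units
ROP = 238 + 267 = 505 units

505 units


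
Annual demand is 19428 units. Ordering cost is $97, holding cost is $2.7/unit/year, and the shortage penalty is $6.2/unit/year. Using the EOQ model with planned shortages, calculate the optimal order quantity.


Formula: EOQ* = sqrt(2DS/H) * sqrt((H+P)/P)
Base EOQ = sqrt(2*19428*97/2.7) = 1181.5 units
Correction = sqrt((2.7+6.2)/6.2) = 1.19812
EOQ* = 1181.5 * 1.19812 = 1415.6 units

1415.6 units


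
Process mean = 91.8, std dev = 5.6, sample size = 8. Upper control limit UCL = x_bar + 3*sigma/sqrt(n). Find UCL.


UCL = 91.8 + 3 * 5.6 / sqrt(8)

97.74


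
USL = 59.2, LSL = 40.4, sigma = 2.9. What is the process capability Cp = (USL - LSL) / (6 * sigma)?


Cp = (59.2 - 40.4) / (6 * 2.9)

1.08


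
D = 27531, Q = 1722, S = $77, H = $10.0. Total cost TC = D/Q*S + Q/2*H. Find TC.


TC = 27531/1722 * 77 + 1722/2 * 10.0

$9841.06


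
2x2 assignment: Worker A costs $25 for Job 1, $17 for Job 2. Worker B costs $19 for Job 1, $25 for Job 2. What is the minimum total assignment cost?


Option 1: A->1 + B->2 = $25 + $25 = $50
Option 2: A->2 + B->1 = $17 + $19 = $36
Min cost = min($50, $36) = $36

$36


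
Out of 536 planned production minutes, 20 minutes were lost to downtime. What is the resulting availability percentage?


Formula: Availability = (Planned Time - Downtime) / Planned Time * 100
Uptime = 536 - 20 = 516 min
Availability = 516 / 536 * 100 = 96.3%

96.3%


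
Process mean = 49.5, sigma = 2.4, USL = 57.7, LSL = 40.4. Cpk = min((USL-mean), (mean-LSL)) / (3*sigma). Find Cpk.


Cpu = (57.7 - 49.5) / (3 * 2.4) = 1.14
Cpl = (49.5 - 40.4) / (3 * 2.4) = 1.26
Cpk = min(1.14, 1.26) = 1.14

1.14


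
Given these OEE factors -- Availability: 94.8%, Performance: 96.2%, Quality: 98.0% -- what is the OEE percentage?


Formula: OEE = Availability * Performance * Quality / 10000
A * P = 94.8% * 96.2% / 100 = 91.2%
OEE = 91.2% * 98.0% / 100 = 89.4%

89.4%


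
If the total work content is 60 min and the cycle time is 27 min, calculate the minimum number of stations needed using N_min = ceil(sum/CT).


Formula: N_min = ceil(Sum of Task Times / Cycle Time)
N_min = ceil(60 min / 27 min) = ceil(2.2222)
N_min = 3 stations

3


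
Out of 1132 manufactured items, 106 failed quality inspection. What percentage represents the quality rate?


Formula: Quality Rate = Good Pieces / Total Pieces * 100
Good pieces = 1132 - 106 = 1026
QR = 1026 / 1132 * 100 = 90.6%

90.6%


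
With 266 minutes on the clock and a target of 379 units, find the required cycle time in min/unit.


Formula: CT = Available Time / Number of Units
CT = 266 min / 379 units
CT = 0.7 min/unit

0.7 min/unit


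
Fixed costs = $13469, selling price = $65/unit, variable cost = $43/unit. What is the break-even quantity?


Formula: BEQ = Fixed Costs / (Price - Variable Cost)
Contribution margin = $65 - $43 = $22/unit
BEQ = ceil($13469 / $22/unit) = ceil(612.23) = 613 units

613 units


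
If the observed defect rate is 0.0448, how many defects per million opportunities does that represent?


DPMO = defect_rate * 1000000 = 0.0448 * 1000000

44800


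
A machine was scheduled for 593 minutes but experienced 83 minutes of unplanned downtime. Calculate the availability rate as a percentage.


Formula: Availability = (Planned Time - Downtime) / Planned Time * 100
Uptime = 593 - 83 = 510 min
Availability = 510 / 593 * 100 = 86.0%

86.0%


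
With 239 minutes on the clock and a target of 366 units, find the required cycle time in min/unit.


Formula: CT = Available Time / Number of Units
CT = 239 min / 366 units
CT = 0.65 min/unit

0.65 min/unit


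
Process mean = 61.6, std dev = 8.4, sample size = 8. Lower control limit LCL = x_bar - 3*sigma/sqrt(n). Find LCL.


LCL = 61.6 - 3 * 8.4 / sqrt(8)

52.69


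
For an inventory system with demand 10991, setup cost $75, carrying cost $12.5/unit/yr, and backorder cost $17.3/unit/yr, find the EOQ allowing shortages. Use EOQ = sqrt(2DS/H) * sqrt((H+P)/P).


Formula: EOQ* = sqrt(2DS/H) * sqrt((H+P)/P)
Base EOQ = sqrt(2*10991*75/12.5) = 363.17 units
Correction = sqrt((12.5+17.3)/17.3) = 1.31246
EOQ* = 363.17 * 1.31246 = 476.6 units

476.6 units


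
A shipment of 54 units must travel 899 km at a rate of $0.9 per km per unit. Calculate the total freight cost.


TC = dist * cost * units = 899 * 0.9 * 54 = $43691.40

$43691.40


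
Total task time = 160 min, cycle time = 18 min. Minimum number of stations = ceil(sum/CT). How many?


Formula: N_min = ceil(Sum of Task Times / Cycle Time)
N_min = ceil(160 min / 18 min) = ceil(8.8889)
N_min = 9 stations

9


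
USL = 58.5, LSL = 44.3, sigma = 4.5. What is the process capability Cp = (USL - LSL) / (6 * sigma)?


Cp = (58.5 - 44.3) / (6 * 4.5)

0.53


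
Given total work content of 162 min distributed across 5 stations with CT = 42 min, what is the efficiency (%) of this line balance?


Formula: Efficiency = Sum of Task Times / (N_stations * CT) * 100
Total station capacity = 5 stations * 42 min = 210 min
Efficiency = 162 / 210 * 100 = 77.1%

77.1%


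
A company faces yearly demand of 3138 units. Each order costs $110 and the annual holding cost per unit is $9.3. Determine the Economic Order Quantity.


Formula: EOQ = sqrt(2 * D * S / H)
Numerator: 2 * 3138 * 110 = 690360
2DS/H = 690360 / 9.3 = 74232.3
EOQ = sqrt(74232.3) = 272.5 units

272.5 units


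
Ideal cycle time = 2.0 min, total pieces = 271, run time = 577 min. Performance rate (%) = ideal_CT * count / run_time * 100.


Formula: Performance = (Ideal CT * Total Count) / Run Time * 100
Ideal output time = 2.0 * 271 = 542.0 min
Performance = 542.0 / 577 * 100 = 93.9%

93.9%


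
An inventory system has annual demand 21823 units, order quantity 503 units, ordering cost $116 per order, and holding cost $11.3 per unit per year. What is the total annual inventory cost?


TC = 21823/503 * 116 + 503/2 * 11.3

$7874.69


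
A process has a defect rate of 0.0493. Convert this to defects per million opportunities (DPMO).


DPMO = defect_rate * 1000000 = 0.0493 * 1000000

49300


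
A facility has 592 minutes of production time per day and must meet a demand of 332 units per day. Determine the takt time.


Formula: Takt Time = Available Production Time / Customer Demand
Takt = 592 min/day / 332 units/day
Takt = 1.78 min/unit

1.78 min/unit


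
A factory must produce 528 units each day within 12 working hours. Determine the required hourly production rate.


Formula: Production Rate = Daily Demand / Available Hours
Rate = 528 units/day / 12 hours/day
Rate = 44.0 units/hour

44.0 units/hour


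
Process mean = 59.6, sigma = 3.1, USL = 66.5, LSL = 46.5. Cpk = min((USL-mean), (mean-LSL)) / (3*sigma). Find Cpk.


Cpu = (66.5 - 59.6) / (3 * 3.1) = 0.74
Cpl = (59.6 - 46.5) / (3 * 3.1) = 1.41
Cpk = min(0.74, 1.41) = 0.74

0.74


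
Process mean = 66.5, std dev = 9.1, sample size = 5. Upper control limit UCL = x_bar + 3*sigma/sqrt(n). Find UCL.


UCL = 66.5 + 3 * 9.1 / sqrt(5)

78.71


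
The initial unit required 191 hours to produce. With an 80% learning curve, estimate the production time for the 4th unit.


Formula: T_n = T_1 * (learning_rate)^(log2(n)) where learning_rate = rate/100
Doublings = log2(4) = 2
T_n = 191 * 0.8^2
T_n = 191 * 0.64 = 122.2 hours

122.2 hours


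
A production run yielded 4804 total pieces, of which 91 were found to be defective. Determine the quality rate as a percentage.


Formula: Quality Rate = Good Pieces / Total Pieces * 100
Good pieces = 4804 - 91 = 4713
QR = 4713 / 4804 * 100 = 98.1%

98.1%


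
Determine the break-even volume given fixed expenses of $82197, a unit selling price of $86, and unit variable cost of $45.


Formula: BEQ = Fixed Costs / (Price - Variable Cost)
Contribution margin = $86 - $45 = $41/unit
BEQ = ceil($82197 / $41/unit) = ceil(2004.8) = 2005 units

2005 units


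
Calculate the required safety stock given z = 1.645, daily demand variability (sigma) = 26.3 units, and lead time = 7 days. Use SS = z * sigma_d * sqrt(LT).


Formula: SS = z * sigma_d * sqrt(LT)
sqrt(LT) = sqrt(7) = 2.6458
SS = 1.645 * 26.3 * 2.6458
SS = 114.5 units

114.5 units


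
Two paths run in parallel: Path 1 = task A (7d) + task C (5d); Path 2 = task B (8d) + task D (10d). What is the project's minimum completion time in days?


Path 1 = 7 + 5 = 12 days
Path 2 = 8 + 10 = 18 days
Duration = max(12, 18) = 18 days

18 days


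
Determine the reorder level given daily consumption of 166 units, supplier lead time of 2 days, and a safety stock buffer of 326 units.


Formula: ROP = (Daily Demand * Lead Time) + Safety Stock
Demand during lead time = 166 * 2 = 332 units
ROP = 332 + 326 = 658 units

658 units


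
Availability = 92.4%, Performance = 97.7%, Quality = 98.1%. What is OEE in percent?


Formula: OEE = Availability * Performance * Quality / 10000
A * P = 92.4% * 97.7% / 100 = 90.27%
OEE = 90.27% * 98.1% / 100 = 88.6%

88.6%


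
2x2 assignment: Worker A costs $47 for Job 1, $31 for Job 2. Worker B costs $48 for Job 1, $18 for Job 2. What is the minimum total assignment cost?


Option 1: A->1 + B->2 = $47 + $18 = $65
Option 2: A->2 + B->1 = $31 + $48 = $79
Min cost = min($65, $79) = $65

$65


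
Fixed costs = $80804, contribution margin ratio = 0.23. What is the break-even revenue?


Formula: BER = Fixed Costs / Contribution Margin Ratio
BER = $80804 / 0.23
BER = $351321.74 (to the nearest cent)

$351321.74


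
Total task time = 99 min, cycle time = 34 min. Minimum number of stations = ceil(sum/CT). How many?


Formula: N_min = ceil(Sum of Task Times / Cycle Time)
N_min = ceil(99 min / 34 min) = ceil(2.9118)
N_min = 3 stations

3


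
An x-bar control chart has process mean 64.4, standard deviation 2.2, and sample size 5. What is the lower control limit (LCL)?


LCL = 64.4 - 3 * 2.2 / sqrt(5)

61.45


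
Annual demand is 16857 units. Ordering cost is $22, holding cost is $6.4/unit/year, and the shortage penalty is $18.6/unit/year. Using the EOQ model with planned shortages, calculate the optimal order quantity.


Formula: EOQ* = sqrt(2DS/H) * sqrt((H+P)/P)
Base EOQ = sqrt(2*16857*22/6.4) = 340.43 units
Correction = sqrt((6.4+18.6)/18.6) = 1.15935
EOQ* = 340.43 * 1.15935 = 394.7 units

394.7 units


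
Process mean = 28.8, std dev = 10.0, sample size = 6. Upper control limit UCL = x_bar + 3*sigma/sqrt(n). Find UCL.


UCL = 28.8 + 3 * 10.0 / sqrt(6)

41.05


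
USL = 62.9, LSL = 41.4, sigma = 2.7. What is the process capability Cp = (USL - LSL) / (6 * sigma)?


Cp = (62.9 - 41.4) / (6 * 2.7)

1.33


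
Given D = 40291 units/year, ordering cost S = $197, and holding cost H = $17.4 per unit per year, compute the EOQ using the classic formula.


Formula: EOQ = sqrt(2 * D * S / H)
Numerator: 2 * 40291 * 197 = 15874654
2DS/H = 15874654 / 17.4 = 912336.4
EOQ = sqrt(912336.4) = 955.2 units

955.2 units


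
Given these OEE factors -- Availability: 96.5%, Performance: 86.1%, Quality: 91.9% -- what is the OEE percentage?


Formula: OEE = Availability * Performance * Quality / 10000
A * P = 96.5% * 86.1% / 100 = 83.09%
OEE = 83.09% * 91.9% / 100 = 76.4%

76.4%


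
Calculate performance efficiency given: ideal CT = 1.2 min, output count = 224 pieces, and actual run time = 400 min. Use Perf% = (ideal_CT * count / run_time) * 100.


Formula: Performance = (Ideal CT * Total Count) / Run Time * 100
Ideal output time = 1.2 * 224 = 268.8 min
Performance = 268.8 / 400 * 100 = 67.2%

67.2%


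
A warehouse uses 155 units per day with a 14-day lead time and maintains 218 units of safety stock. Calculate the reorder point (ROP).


Formula: ROP = (Daily Demand * Lead Time) + Safety Stock
Demand during lead time = 155 * 14 = 2170 units
ROP = 2170 + 218 = 2388 units

2388 units


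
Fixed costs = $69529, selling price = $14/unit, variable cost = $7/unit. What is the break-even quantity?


Formula: BEQ = Fixed Costs / (Price - Variable Cost)
Contribution margin = $14 - $7 = $7/unit
BEQ = ceil($69529 / $7/unit) = ceil(9932.71) = 9933 units

9933 units


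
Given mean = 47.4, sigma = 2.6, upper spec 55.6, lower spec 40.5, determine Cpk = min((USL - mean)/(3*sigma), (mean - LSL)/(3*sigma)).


Cpu = (55.6 - 47.4) / (3 * 2.6) = 1.05
Cpl = (47.4 - 40.5) / (3 * 2.6) = 0.88
Cpk = min(1.05, 0.88) = 0.88

0.88


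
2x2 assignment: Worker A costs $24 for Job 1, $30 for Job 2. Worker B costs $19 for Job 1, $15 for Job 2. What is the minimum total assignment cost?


Option 1: A->1 + B->2 = $24 + $15 = $39
Option 2: A->2 + B->1 = $30 + $19 = $49
Min cost = min($39, $49) = $39

$39


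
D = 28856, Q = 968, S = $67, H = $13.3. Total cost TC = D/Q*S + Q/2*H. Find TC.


TC = 28856/968 * 67 + 968/2 * 13.3

$8434.46


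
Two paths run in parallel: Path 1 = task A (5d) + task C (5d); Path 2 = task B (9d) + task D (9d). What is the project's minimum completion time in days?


Path 1 = 5 + 5 = 10 days
Path 2 = 9 + 9 = 18 days
Duration = max(10, 18) = 18 days

18 days


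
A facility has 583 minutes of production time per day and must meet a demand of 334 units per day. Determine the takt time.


Formula: Takt Time = Available Production Time / Customer Demand
Takt = 583 min/day / 334 units/day
Takt = 1.75 min/unit

1.75 min/unit


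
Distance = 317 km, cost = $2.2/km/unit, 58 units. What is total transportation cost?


TC = dist * cost * units = 317 * 2.2 * 58 = $40449.20

$40449.20


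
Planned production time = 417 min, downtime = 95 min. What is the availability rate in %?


Formula: Availability = (Planned Time - Downtime) / Planned Time * 100
Uptime = 417 - 95 = 322 min
Availability = 322 / 417 * 100 = 77.2%

77.2%


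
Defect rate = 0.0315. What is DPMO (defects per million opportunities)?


DPMO = defect_rate * 1000000 = 0.0315 * 1000000

31500


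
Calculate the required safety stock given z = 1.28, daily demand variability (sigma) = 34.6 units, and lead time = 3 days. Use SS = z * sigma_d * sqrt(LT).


Formula: SS = z * sigma_d * sqrt(LT)
sqrt(LT) = sqrt(3) = 1.7321
SS = 1.28 * 34.6 * 1.7321
SS = 76.7 units

76.7 units


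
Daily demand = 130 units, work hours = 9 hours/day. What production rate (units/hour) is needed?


Formula: Production Rate = Daily Demand / Available Hours
Rate = 130 units/day / 9 hours/day
Rate = 14.4 units/hour

14.4 units/hour


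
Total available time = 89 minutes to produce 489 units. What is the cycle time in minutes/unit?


Formula: CT = Available Time / Number of Units
CT = 89 min / 489 units
CT = 0.18 min/unit

0.18 min/unit


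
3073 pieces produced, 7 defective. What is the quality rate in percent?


Formula: Quality Rate = Good Pieces / Total Pieces * 100
Good pieces = 3073 - 7 = 3066
QR = 3066 / 3073 * 100 = 99.8%

99.8%


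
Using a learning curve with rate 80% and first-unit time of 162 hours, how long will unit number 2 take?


Formula: T_n = T_1 * (learning_rate)^(log2(n)) where learning_rate = rate/100
Doublings = log2(2) = 1
T_n = 162 * 0.8^1
T_n = 162 * 0.8 = 129.6 hours

129.6 hours


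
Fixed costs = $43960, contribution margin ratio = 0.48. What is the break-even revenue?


Formula: BER = Fixed Costs / Contribution Margin Ratio
BER = $43960 / 0.48
BER = $91583.33 (to the nearest cent)

$91583.33


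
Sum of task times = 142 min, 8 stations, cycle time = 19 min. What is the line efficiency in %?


Formula: Efficiency = Sum of Task Times / (N_stations * CT) * 100
Total station capacity = 8 stations * 19 min = 152 min
Efficiency = 142 / 152 * 100 = 93.4%

93.4%


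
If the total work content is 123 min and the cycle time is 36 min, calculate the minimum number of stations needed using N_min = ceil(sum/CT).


Formula: N_min = ceil(Sum of Task Times / Cycle Time)
N_min = ceil(123 min / 36 min) = ceil(3.4167)
N_min = 4 stations

4


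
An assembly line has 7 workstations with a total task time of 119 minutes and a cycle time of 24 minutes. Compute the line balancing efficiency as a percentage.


Formula: Efficiency = Sum of Task Times / (N_stations * CT) * 100
Total station capacity = 7 stations * 24 min = 168 min
Efficiency = 119 / 168 * 100 = 70.8%

70.8%


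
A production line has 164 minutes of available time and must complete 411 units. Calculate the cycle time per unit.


Formula: CT = Available Time / Number of Units
CT = 164 min / 411 units
CT = 0.4 min/unit

0.4 min/unit


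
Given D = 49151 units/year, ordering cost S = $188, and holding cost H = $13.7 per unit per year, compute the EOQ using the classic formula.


Formula: EOQ = sqrt(2 * D * S / H)
Numerator: 2 * 49151 * 188 = 18480776
2DS/H = 18480776 / 13.7 = 1348961.8
EOQ = sqrt(1348961.8) = 1161.4 units

1161.4 units


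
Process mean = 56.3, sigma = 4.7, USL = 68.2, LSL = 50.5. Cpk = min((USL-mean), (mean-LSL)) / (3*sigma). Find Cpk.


Cpu = (68.2 - 56.3) / (3 * 4.7) = 0.84
Cpl = (56.3 - 50.5) / (3 * 4.7) = 0.41
Cpk = min(0.84, 0.41) = 0.41

0.41


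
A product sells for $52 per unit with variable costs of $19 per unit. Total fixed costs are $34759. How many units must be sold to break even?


Formula: BEQ = Fixed Costs / (Price - Variable Cost)
Contribution margin = $52 - $19 = $33/unit
BEQ = ceil($34759 / $33/unit) = ceil(1053.3) = 1054 units

1054 units


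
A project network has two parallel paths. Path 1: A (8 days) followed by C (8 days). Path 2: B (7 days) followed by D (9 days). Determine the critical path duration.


Path 1 = 8 + 8 = 16 days
Path 2 = 7 + 9 = 16 days
Duration = max(16, 16) = 16 days

16 days


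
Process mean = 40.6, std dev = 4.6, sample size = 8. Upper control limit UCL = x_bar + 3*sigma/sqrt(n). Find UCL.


UCL = 40.6 + 3 * 4.6 / sqrt(8)

45.48


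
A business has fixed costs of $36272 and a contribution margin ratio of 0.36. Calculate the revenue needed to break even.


Formula: BER = Fixed Costs / Contribution Margin Ratio
BER = $36272 / 0.36
BER = $100755.56 (to the nearest cent)

$100755.56


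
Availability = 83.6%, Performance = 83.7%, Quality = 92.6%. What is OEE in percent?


Formula: OEE = Availability * Performance * Quality / 10000
A * P = 83.6% * 83.7% / 100 = 69.97%
OEE = 69.97% * 92.6% / 100 = 64.8%

64.8%


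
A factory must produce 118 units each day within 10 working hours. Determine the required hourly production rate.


Formula: Production Rate = Daily Demand / Available Hours
Rate = 118 units/day / 10 hours/day
Rate = 11.8 units/hour

11.8 units/hour


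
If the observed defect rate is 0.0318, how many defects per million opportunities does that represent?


DPMO = defect_rate * 1000000 = 0.0318 * 1000000

31800


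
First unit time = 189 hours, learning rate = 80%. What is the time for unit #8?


Formula: T_n = T_1 * (learning_rate)^(log2(n)) where learning_rate = rate/100
Doublings = log2(8) = 3
T_n = 189 * 0.8^3
T_n = 189 * 0.512 = 96.8 hours

96.8 hours


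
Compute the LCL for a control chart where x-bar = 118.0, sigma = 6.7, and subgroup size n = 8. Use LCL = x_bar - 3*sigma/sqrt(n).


LCL = 118.0 - 3 * 6.7 / sqrt(8)

110.89


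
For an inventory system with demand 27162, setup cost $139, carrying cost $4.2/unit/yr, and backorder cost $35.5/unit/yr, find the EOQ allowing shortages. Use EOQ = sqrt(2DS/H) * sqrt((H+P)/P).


Formula: EOQ* = sqrt(2DS/H) * sqrt((H+P)/P)
Base EOQ = sqrt(2*27162*139/4.2) = 1340.85 units
Correction = sqrt((4.2+35.5)/35.5) = 1.0575
EOQ* = 1340.85 * 1.0575 = 1417.9 units

1417.9 units


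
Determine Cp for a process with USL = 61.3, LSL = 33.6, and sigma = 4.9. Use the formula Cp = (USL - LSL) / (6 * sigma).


Cp = (61.3 - 33.6) / (6 * 4.9)

0.94


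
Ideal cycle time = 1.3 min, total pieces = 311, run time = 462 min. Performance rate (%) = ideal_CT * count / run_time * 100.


Formula: Performance = (Ideal CT * Total Count) / Run Time * 100
Ideal output time = 1.3 * 311 = 404.3 min
Performance = 404.3 / 462 * 100 = 87.5%

87.5%


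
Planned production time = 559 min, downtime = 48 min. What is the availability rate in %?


Formula: Availability = (Planned Time - Downtime) / Planned Time * 100
Uptime = 559 - 48 = 511 min
Availability = 511 / 559 * 100 = 91.4%

91.4%


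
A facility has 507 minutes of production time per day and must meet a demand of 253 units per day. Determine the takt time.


Formula: Takt Time = Available Production Time / Customer Demand
Takt = 507 min/day / 253 units/day
Takt = 2.0 min/unit

2.0 min/unit


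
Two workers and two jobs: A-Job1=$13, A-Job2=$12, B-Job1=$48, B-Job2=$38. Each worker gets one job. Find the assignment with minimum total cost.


Option 1: A->1 + B->2 = $13 + $38 = $51
Option 2: A->2 + B->1 = $12 + $48 = $60
Min cost = min($51, $60) = $51

$51


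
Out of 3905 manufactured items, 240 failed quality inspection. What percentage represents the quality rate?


Formula: Quality Rate = Good Pieces / Total Pieces * 100
Good pieces = 3905 - 240 = 3665
QR = 3665 / 3905 * 100 = 93.9%

93.9%


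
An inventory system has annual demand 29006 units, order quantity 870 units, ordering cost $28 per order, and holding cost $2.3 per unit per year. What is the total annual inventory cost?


TC = 29006/870 * 28 + 870/2 * 2.3

$1934.03


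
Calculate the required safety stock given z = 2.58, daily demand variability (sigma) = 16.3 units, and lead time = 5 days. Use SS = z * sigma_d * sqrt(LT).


Formula: SS = z * sigma_d * sqrt(LT)
sqrt(LT) = sqrt(5) = 2.2361
SS = 2.58 * 16.3 * 2.2361
SS = 94.0 units

94.0 units


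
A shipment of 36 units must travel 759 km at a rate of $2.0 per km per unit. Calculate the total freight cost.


TC = dist * cost * units = 759 * 2.0 * 36 = $54648.00

$54648.00


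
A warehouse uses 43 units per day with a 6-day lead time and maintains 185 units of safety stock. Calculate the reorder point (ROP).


Formula: ROP = (Daily Demand * Lead Time) + Safety Stock
Demand during lead time = 43 * 6 = 258 units
ROP = 258 + 185 = 443 units

443 units


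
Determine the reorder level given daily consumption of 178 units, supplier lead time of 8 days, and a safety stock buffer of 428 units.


Formula: ROP = (Daily Demand * Lead Time) + Safety Stock
Demand during lead time = 178 * 8 = 1424 units
ROP = 1424 + 428 = 1852 units

1852 units


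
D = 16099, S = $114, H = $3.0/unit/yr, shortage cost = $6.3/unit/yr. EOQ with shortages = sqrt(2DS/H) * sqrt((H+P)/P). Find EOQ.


Formula: EOQ* = sqrt(2DS/H) * sqrt((H+P)/P)
Base EOQ = sqrt(2*16099*114/3.0) = 1106.13 units
Correction = sqrt((3.0+6.3)/6.3) = 1.21499
EOQ* = 1106.13 * 1.21499 = 1343.9 units

1343.9 units


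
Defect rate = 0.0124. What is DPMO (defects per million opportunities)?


DPMO = defect_rate * 1000000 = 0.0124 * 1000000

12400


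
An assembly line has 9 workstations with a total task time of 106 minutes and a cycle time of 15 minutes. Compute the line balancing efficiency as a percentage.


Formula: Efficiency = Sum of Task Times / (N_stations * CT) * 100
Total station capacity = 9 stations * 15 min = 135 min
Efficiency = 106 / 135 * 100 = 78.5%

78.5%


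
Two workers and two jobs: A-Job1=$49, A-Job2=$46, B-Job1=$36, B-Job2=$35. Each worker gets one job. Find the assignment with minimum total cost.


Option 1: A->1 + B->2 = $49 + $35 = $84
Option 2: A->2 + B->1 = $46 + $36 = $82
Min cost = min($84, $82) = $82

$82


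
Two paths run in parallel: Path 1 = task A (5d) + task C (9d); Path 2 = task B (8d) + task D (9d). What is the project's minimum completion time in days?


Path 1 = 5 + 9 = 14 days
Path 2 = 8 + 9 = 17 days
Duration = max(14, 17) = 17 days

17 days


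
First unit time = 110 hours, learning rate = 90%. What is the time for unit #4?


Formula: T_n = T_1 * (learning_rate)^(log2(n)) where learning_rate = rate/100
Doublings = log2(4) = 2
T_n = 110 * 0.9^2
T_n = 110 * 0.81 = 89.1 hours

89.1 hours
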